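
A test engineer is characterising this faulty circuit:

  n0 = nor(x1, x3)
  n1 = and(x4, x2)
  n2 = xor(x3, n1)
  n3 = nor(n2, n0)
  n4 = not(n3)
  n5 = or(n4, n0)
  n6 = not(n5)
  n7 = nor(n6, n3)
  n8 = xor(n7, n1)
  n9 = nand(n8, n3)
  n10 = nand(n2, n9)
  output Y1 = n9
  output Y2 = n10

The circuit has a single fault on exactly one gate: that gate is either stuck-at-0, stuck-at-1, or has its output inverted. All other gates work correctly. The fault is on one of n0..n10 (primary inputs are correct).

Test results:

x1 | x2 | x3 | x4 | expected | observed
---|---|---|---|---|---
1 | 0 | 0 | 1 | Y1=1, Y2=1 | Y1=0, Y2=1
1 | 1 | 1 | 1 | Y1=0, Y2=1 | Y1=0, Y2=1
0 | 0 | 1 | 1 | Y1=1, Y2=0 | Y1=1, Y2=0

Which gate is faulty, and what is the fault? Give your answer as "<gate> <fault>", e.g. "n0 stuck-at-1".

Fault-free values for test 1 (x1=1, x2=0, x3=0, x4=1): n0=0, n1=0, n2=0, n3=1, n4=0, n5=0, n6=1, n7=0, n8=0, n9=1, n10=1, giving Y1=1, Y2=1. Observed Y1=0, Y2=1.
Test 1: faults giving observed Y1=0, Y2=1 are {n7 stuck-at-1, n7 inverted output, n8 stuck-at-1, n8 inverted output, n9 stuck-at-0, n9 inverted output}.
Test 2 (x1=1, x2=1, x3=1, x4=1): fault-free n0=0, n1=1, n2=0, n3=1, n4=0, n5=0, n6=1, n7=0, n8=1, n9=0, n10=1 → Y1=0, Y2=1; observed Y1=0, Y2=1. Eliminates n7 stuck-at-1, n7 inverted output, n8 inverted output, n9 inverted output.
Test 3 (x1=0, x2=0, x3=1, x4=1): fault-free n0=0, n1=0, n2=1, n3=0, n4=1, n5=1, n6=0, n7=1, n8=1, n9=1, n10=0 → Y1=1, Y2=0; observed Y1=1, Y2=0. Eliminates n9 stuck-at-0.
Only n8 stuck-at-1 is consistent with every test.

n8 stuck-at-1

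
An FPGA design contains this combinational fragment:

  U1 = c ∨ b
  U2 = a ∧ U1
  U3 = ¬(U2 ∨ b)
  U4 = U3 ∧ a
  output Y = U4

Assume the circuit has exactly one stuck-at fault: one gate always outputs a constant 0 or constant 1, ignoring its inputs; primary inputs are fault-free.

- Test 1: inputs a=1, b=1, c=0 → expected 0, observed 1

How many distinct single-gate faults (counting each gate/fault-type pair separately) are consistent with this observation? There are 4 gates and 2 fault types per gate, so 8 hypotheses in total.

2

Fault-free: U1=1, U2=1, U3=0, U4=0 → 0. Observed 1.
  U1 stuck-at-0: output 0 ✗
  U1 stuck-at-1: output 0 ✗
  U2 stuck-at-0: output 0 ✗
  U2 stuck-at-1: output 0 ✗
  U3 stuck-at-0: output 0 ✗
  U3 stuck-at-1: output 1 ✓
  U4 stuck-at-0: output 0 ✗
  U4 stuck-at-1: output 1 ✓
Consistent faults: {U3 stuck-at-1, U4 stuck-at-1} — 2 in all.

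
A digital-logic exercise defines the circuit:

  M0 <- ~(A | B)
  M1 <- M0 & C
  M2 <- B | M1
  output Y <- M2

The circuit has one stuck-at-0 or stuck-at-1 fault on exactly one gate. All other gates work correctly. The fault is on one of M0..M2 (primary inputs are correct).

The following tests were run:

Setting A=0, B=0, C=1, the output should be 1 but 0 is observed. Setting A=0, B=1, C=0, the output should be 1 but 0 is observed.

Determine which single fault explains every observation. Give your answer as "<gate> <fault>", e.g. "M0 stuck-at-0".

Fault-free values for test 1 (A=0, B=0, C=1): M0=1, M1=1, M2=1, giving Y=1. Observed 0.
Test 1: faults giving observed 0 are {M0 stuck-at-0, M1 stuck-at-0, M2 stuck-at-0}.
Test 2 (A=0, B=1, C=0): fault-free M0=0, M1=0, M2=1 → 1; observed 0. Eliminates M0 stuck-at-0, M1 stuck-at-0.
Only M2 stuck-at-0 is consistent with every test.

M2 stuck-at-0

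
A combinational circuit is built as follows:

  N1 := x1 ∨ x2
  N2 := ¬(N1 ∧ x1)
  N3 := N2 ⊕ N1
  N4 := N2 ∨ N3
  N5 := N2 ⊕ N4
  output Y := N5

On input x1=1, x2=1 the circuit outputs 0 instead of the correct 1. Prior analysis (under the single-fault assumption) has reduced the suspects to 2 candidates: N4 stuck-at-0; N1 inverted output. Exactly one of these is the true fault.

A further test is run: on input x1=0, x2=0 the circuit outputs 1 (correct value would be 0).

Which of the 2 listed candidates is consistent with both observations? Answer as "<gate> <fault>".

Evaluate each candidate on input x1=0, x2=0:
  N4 stuck-at-0: N1=0, N2=1, N3=1, N4=0 [stuck-at-0], N5=1 → 1 — matches
  N1 inverted output: N1=1 [inverted output], N2=1, N3=0, N4=1, N5=0 → 0 — eliminated
Only N4 stuck-at-0 reproduces the observed 1.

N4 stuck-at-0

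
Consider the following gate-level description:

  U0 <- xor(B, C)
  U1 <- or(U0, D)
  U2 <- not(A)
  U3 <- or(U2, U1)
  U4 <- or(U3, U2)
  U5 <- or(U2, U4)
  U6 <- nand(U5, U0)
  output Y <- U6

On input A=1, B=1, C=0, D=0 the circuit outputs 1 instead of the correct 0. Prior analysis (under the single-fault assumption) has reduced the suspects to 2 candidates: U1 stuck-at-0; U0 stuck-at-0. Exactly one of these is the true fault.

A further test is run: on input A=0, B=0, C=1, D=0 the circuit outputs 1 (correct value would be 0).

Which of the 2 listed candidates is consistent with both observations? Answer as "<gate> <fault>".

U0 stuck-at-0

Evaluate each candidate on input A=0, B=0, C=1, D=0:
  U1 stuck-at-0: U0=1, U1=0 [stuck-at-0], U2=1, U3=1, U4=1, U5=1, U6=0 → 0 — eliminated
  U0 stuck-at-0: U0=0 [stuck-at-0], U1=0, U2=1, U3=1, U4=1, U5=1, U6=1 → 1 — matches
Only U0 stuck-at-0 reproduces the observed 1.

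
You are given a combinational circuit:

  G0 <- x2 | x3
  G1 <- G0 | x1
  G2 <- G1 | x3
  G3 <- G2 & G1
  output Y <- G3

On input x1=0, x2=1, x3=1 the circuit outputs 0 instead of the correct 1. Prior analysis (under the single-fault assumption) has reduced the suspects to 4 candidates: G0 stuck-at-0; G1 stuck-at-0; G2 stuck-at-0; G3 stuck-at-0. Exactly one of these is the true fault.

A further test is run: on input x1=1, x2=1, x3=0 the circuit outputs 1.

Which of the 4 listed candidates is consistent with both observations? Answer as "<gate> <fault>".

Evaluate each candidate on input x1=1, x2=1, x3=0:
  G0 stuck-at-0: G0=0 [stuck-at-0], G1=1, G2=1, G3=1 → 1 — matches
  G1 stuck-at-0: G0=1, G1=0 [stuck-at-0], G2=0, G3=0 → 0 — eliminated
  G2 stuck-at-0: G0=1, G1=1, G2=0 [stuck-at-0], G3=0 → 0 — eliminated
  G3 stuck-at-0: G0=1, G1=1, G2=1, G3=0 [stuck-at-0] → 0 — eliminated
Only G0 stuck-at-0 reproduces the observed 1.

G0 stuck-at-0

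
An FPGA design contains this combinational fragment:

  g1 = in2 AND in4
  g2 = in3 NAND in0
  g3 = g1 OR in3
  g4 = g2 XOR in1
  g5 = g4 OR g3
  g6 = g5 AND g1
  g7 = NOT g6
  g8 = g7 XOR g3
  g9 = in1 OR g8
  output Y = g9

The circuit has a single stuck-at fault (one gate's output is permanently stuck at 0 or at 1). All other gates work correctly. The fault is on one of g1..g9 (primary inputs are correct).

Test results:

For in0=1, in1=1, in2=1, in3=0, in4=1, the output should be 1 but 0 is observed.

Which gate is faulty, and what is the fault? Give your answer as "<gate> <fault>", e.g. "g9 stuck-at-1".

Fault-free values for test 1 (in0=1, in1=1, in2=1, in3=0, in4=1): g1=1, g2=1, g3=1, g4=0, g5=1, g6=1, g7=0, g8=1, g9=1, giving Y=1. Observed 0.
Test 1: faults giving observed 0 are {g9 stuck-at-0}.
Only g9 stuck-at-0 is consistent with every test.

g9 stuck-at-0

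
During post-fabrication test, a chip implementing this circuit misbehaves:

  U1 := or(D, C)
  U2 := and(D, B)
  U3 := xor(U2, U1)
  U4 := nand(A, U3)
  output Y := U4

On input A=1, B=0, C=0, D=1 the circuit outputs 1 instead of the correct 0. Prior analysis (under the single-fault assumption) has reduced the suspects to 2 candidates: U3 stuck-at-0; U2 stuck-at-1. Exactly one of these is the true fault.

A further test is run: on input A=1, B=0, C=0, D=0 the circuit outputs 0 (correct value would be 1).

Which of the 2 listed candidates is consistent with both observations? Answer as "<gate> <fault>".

U2 stuck-at-1

Evaluate each candidate on input A=1, B=0, C=0, D=0:
  U3 stuck-at-0: U1=0, U2=0, U3=0 [stuck-at-0], U4=1 → 1 — eliminated
  U2 stuck-at-1: U1=0, U2=1 [stuck-at-1], U3=1, U4=0 → 0 — matches
Only U2 stuck-at-1 reproduces the observed 0.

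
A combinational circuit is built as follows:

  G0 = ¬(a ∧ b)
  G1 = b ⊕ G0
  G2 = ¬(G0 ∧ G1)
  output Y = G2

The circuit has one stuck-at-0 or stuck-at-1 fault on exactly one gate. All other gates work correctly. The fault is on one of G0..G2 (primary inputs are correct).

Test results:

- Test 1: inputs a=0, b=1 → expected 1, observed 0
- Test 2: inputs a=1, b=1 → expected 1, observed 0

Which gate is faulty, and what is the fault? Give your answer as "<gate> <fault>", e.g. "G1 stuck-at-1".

Fault-free values for test 1 (a=0, b=1): G0=1, G1=0, G2=1, giving Y=1. Observed 0.
Test 1: faults giving observed 0 are {G1 stuck-at-1, G2 stuck-at-0}.
Test 2 (a=1, b=1): fault-free G0=0, G1=1, G2=1 → 1; observed 0. Eliminates G1 stuck-at-1.
Only G2 stuck-at-0 is consistent with every test.

G2 stuck-at-0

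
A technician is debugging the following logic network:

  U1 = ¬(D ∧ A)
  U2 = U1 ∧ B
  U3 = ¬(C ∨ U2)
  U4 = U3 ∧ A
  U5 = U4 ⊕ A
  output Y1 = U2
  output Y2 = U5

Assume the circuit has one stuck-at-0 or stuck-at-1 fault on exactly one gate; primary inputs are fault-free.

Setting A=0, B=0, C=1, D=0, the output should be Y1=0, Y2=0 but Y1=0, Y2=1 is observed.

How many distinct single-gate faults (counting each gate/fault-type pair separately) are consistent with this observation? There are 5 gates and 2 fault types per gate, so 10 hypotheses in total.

Fault-free: U1=1, U2=0, U3=0, U4=0, U5=0 → Y1=0, Y2=0. Observed Y1=0, Y2=1.
  U1 stuck-at-0: output Y1=0, Y2=0 ✗
  U1 stuck-at-1: output Y1=0, Y2=0 ✗
  U2 stuck-at-0: output Y1=0, Y2=0 ✗
  U2 stuck-at-1: output Y1=1, Y2=0 ✗
  U3 stuck-at-0: output Y1=0, Y2=0 ✗
  U3 stuck-at-1: output Y1=0, Y2=0 ✗
  U4 stuck-at-0: output Y1=0, Y2=0 ✗
  U4 stuck-at-1: output Y1=0, Y2=1 ✓
  U5 stuck-at-0: output Y1=0, Y2=0 ✗
  U5 stuck-at-1: output Y1=0, Y2=1 ✓
Consistent faults: {U4 stuck-at-1, U5 stuck-at-1} — 2 in all.

2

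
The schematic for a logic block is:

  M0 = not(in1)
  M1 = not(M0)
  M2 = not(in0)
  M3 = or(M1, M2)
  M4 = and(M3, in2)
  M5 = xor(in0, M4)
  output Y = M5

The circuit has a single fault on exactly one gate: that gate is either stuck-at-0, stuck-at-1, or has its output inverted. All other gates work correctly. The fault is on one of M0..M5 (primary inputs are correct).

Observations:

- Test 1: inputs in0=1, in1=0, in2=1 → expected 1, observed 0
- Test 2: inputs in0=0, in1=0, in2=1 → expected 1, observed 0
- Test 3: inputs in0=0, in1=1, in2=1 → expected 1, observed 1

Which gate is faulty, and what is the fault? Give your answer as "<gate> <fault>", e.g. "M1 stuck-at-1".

Fault-free values for test 1 (in0=1, in1=0, in2=1): M0=1, M1=0, M2=0, M3=0, M4=0, M5=1, giving Y=1. Observed 0.
Test 1: faults giving observed 0 are {M0 stuck-at-0, M0 inverted output, M1 stuck-at-1, M1 inverted output, M2 stuck-at-1, M2 inverted output, M3 stuck-at-1, M3 inverted output, M4 stuck-at-1, M4 inverted output, M5 stuck-at-0, M5 inverted output}.
Test 2 (in0=0, in1=0, in2=1): fault-free M0=1, M1=0, M2=1, M3=1, M4=1, M5=1 → 1; observed 0. Eliminates M0 stuck-at-0, M0 inverted output, M1 stuck-at-1, M1 inverted output, M2 stuck-at-1, M3 stuck-at-1, M4 stuck-at-1.
Test 3 (in0=0, in1=1, in2=1): fault-free M0=0, M1=1, M2=1, M3=1, M4=1, M5=1 → 1; observed 1. Eliminates M3 inverted output, M4 inverted output, M5 stuck-at-0, M5 inverted output.
Only M2 inverted output is consistent with every test.

M2 inverted output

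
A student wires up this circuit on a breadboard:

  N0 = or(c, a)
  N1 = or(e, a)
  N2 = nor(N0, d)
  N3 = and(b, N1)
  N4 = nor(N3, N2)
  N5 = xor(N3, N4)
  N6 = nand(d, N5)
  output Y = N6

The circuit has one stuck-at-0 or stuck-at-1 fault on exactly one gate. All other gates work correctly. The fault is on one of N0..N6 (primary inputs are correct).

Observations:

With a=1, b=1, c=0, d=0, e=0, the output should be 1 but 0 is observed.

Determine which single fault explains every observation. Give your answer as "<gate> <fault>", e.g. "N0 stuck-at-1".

Fault-free values for test 1 (a=1, b=1, c=0, d=0, e=0): N0=1, N1=1, N2=0, N3=1, N4=0, N5=1, N6=1, giving Y=1. Observed 0.
Test 1: faults giving observed 0 are {N6 stuck-at-0}.
Only N6 stuck-at-0 is consistent with every test.

N6 stuck-at-0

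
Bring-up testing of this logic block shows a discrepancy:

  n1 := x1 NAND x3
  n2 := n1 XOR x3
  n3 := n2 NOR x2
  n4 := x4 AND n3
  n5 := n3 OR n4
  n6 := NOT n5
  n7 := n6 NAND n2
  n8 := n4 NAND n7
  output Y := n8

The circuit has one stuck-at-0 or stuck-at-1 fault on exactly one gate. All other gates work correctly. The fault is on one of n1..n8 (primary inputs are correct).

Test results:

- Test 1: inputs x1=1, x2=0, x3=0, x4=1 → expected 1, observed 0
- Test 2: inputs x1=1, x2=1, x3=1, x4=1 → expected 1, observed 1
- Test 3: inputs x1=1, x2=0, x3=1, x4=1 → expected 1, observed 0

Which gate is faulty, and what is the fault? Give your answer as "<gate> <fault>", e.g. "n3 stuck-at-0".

Fault-free values for test 1 (x1=1, x2=0, x3=0, x4=1): n1=1, n2=1, n3=0, n4=0, n5=0, n6=1, n7=0, n8=1, giving Y=1. Observed 0.
Test 1: faults giving observed 0 are {n1 stuck-at-0, n2 stuck-at-0, n3 stuck-at-1, n4 stuck-at-1, n8 stuck-at-0}.
Test 2 (x1=1, x2=1, x3=1, x4=1): fault-free n1=0, n2=1, n3=0, n4=0, n5=0, n6=1, n7=0, n8=1 → 1; observed 1. Eliminates n3 stuck-at-1, n4 stuck-at-1, n8 stuck-at-0.
Test 3 (x1=1, x2=0, x3=1, x4=1): fault-free n1=0, n2=1, n3=0, n4=0, n5=0, n6=1, n7=0, n8=1 → 1; observed 0. Eliminates n1 stuck-at-0.
Only n2 stuck-at-0 is consistent with every test.

n2 stuck-at-0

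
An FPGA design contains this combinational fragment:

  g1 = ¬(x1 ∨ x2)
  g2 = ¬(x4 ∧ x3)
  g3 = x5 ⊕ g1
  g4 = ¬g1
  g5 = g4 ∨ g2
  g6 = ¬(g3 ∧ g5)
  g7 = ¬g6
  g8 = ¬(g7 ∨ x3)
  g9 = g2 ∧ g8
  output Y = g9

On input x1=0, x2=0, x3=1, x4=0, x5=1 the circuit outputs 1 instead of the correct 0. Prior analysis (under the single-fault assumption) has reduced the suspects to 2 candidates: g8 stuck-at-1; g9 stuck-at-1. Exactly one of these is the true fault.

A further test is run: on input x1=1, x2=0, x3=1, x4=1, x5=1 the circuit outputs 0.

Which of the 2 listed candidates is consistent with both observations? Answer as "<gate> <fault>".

g8 stuck-at-1

Evaluate each candidate on input x1=1, x2=0, x3=1, x4=1, x5=1:
  g8 stuck-at-1: g1=0, g2=0, g3=1, g4=1, g5=1, g6=0, g7=1, g8=1 [stuck-at-1], g9=0 → 0 — matches
  g9 stuck-at-1: g1=0, g2=0, g3=1, g4=1, g5=1, g6=0, g7=1, g8=0, g9=1 [stuck-at-1] → 1 — eliminated
Only g8 stuck-at-1 reproduces the observed 0.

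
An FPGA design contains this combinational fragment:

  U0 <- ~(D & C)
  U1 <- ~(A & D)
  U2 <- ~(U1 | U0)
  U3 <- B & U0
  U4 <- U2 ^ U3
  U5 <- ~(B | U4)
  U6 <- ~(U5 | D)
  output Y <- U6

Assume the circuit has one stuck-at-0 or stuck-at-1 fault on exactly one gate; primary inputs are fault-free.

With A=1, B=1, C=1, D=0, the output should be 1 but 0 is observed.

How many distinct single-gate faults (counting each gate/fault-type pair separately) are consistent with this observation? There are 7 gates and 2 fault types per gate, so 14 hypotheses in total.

2

Fault-free: U0=1, U1=1, U2=0, U3=1, U4=1, U5=0, U6=1 → 1. Observed 0.
  U0 stuck-at-0: output 1 ✗
  U0 stuck-at-1: output 1 ✗
  U1 stuck-at-0: output 1 ✗
  U1 stuck-at-1: output 1 ✗
  U2 stuck-at-0: output 1 ✗
  U2 stuck-at-1: output 1 ✗
  U3 stuck-at-0: output 1 ✗
  U3 stuck-at-1: output 1 ✗
  U4 stuck-at-0: output 1 ✗
  U4 stuck-at-1: output 1 ✗
  U5 stuck-at-0: output 1 ✗
  U5 stuck-at-1: output 0 ✓
  U6 stuck-at-0: output 0 ✓
  U6 stuck-at-1: output 1 ✗
Consistent faults: {U5 stuck-at-1, U6 stuck-at-0} — 2 in all.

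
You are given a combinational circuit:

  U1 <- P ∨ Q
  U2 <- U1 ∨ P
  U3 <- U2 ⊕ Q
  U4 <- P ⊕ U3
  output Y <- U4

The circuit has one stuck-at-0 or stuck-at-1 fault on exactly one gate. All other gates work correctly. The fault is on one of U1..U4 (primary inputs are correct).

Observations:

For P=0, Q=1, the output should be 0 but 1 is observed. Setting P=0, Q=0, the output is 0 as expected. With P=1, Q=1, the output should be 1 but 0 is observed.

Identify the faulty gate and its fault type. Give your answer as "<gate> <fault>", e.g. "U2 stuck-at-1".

Fault-free values for test 1 (P=0, Q=1): U1=1, U2=1, U3=0, U4=0, giving Y=0. Observed 1.
Test 1: faults giving observed 1 are {U1 stuck-at-0, U2 stuck-at-0, U3 stuck-at-1, U4 stuck-at-1}.
Test 2 (P=0, Q=0): fault-free U1=0, U2=0, U3=0, U4=0 → 0; observed 0. Eliminates U3 stuck-at-1, U4 stuck-at-1.
Test 3 (P=1, Q=1): fault-free U1=1, U2=1, U3=0, U4=1 → 1; observed 0. Eliminates U1 stuck-at-0.
Only U2 stuck-at-0 is consistent with every test.

U2 stuck-at-0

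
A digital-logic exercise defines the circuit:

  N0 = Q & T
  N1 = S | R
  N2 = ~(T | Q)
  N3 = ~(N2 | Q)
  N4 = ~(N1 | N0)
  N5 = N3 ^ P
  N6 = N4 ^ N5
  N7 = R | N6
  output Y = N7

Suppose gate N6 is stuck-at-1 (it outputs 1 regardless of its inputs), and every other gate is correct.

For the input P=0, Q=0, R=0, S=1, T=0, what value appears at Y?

Propagate with N6 forced: N0=0, N1=1, N2=1, N3=0, N4=0, N5=0, N6=1 [stuck-at-1], N7=1.
So Y = 1. (Without the fault it would be 0.)

1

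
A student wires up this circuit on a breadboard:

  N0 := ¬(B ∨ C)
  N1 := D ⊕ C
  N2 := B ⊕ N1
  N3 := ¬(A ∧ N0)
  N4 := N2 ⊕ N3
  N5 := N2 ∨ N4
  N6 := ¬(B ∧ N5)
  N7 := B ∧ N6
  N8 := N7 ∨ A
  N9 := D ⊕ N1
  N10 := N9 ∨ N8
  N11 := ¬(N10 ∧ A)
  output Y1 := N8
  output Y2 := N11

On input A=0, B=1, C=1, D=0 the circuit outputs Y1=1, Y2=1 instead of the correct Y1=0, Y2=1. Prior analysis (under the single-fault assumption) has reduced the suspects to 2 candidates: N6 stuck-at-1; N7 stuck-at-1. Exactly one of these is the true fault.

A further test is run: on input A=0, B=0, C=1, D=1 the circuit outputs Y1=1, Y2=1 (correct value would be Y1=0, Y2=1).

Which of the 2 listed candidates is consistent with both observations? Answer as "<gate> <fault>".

Evaluate each candidate on input A=0, B=0, C=1, D=1:
  N6 stuck-at-1: N0=0, N1=0, N2=0, N3=1, N4=1, N5=1, N6=1 [stuck-at-1], N7=0, N8=0, N9=1, N10=1, N11=1 → Y1=0, Y2=1 — eliminated
  N7 stuck-at-1: N0=0, N1=0, N2=0, N3=1, N4=1, N5=1, N6=1, N7=1 [stuck-at-1], N8=1, N9=1, N10=1, N11=1 → Y1=1, Y2=1 — matches
Only N7 stuck-at-1 reproduces the observed Y1=1, Y2=1.

N7 stuck-at-1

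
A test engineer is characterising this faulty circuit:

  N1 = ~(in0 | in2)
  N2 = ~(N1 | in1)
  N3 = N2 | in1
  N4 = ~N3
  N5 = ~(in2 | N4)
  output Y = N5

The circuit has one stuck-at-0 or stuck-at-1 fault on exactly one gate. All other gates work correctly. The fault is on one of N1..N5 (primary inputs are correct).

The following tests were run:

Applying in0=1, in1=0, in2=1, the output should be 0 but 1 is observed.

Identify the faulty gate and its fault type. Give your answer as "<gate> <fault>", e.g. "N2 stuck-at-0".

N5 stuck-at-1

Fault-free values for test 1 (in0=1, in1=0, in2=1): N1=0, N2=1, N3=1, N4=0, N5=0, giving Y=0. Observed 1.
Test 1: faults giving observed 1 are {N5 stuck-at-1}.
Only N5 stuck-at-1 is consistent with every test.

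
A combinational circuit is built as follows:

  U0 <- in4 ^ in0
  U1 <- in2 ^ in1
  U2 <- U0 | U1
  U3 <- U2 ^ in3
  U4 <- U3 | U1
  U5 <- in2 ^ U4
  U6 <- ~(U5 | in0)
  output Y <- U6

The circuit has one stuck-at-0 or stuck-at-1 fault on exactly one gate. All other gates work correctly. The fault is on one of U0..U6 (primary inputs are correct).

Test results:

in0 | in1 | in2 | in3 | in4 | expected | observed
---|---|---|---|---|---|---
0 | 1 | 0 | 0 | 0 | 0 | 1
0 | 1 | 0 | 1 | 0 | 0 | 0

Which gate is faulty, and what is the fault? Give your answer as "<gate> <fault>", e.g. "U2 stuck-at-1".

U1 stuck-at-0

Fault-free values for test 1 (in0=0, in1=1, in2=0, in3=0, in4=0): U0=0, U1=1, U2=1, U3=1, U4=1, U5=1, U6=0, giving Y=0. Observed 1.
Test 1: faults giving observed 1 are {U1 stuck-at-0, U4 stuck-at-0, U5 stuck-at-0, U6 stuck-at-1}.
Test 2 (in0=0, in1=1, in2=0, in3=1, in4=0): fault-free U0=0, U1=1, U2=1, U3=0, U4=1, U5=1, U6=0 → 0; observed 0. Eliminates U4 stuck-at-0, U5 stuck-at-0, U6 stuck-at-1.
Only U1 stuck-at-0 is consistent with every test.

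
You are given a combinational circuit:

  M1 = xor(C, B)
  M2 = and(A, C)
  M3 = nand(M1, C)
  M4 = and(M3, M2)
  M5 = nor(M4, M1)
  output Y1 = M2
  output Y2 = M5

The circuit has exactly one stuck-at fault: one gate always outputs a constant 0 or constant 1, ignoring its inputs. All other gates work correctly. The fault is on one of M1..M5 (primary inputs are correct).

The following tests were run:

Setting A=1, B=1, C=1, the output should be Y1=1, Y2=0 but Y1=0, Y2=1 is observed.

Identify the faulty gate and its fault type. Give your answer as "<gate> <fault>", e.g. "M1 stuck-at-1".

Fault-free values for test 1 (A=1, B=1, C=1): M1=0, M2=1, M3=1, M4=1, M5=0, giving Y1=1, Y2=0. Observed Y1=0, Y2=1.
Test 1: faults giving observed Y1=0, Y2=1 are {M2 stuck-at-0}.
Only M2 stuck-at-0 is consistent with every test.

M2 stuck-at-0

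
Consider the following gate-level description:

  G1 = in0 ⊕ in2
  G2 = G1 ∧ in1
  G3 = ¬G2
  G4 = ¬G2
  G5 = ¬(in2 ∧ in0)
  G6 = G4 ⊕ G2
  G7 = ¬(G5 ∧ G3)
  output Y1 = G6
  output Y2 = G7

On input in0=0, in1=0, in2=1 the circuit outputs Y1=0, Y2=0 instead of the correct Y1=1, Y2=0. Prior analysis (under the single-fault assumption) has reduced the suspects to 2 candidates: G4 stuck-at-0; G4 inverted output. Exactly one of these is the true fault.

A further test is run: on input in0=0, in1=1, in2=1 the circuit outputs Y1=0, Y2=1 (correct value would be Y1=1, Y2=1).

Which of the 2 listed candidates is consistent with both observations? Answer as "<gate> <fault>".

Evaluate each candidate on input in0=0, in1=1, in2=1:
  G4 stuck-at-0: G1=1, G2=1, G3=0, G4=0 [stuck-at-0], G5=1, G6=1, G7=1 → Y1=1, Y2=1 — eliminated
  G4 inverted output: G1=1, G2=1, G3=0, G4=1 [inverted output], G5=1, G6=0, G7=1 → Y1=0, Y2=1 — matches
Only G4 inverted output reproduces the observed Y1=0, Y2=1.

G4 inverted output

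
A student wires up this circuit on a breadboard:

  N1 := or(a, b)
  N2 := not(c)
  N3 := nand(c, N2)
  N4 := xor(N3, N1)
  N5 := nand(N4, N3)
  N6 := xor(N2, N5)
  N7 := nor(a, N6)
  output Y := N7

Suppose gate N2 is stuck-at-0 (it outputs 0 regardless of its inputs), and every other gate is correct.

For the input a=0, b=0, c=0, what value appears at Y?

Propagate with N2 forced: N1=0, N2=0 [stuck-at-0], N3=1, N4=1, N5=0, N6=0, N7=1.
So Y = 1. (Without the fault it would be 0.)

1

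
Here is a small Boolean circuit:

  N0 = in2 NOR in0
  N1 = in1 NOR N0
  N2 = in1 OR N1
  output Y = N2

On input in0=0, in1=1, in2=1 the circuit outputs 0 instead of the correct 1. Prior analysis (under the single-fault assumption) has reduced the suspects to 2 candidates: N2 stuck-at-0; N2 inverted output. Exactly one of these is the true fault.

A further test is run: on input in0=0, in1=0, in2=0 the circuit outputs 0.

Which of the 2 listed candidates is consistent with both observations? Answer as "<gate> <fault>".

N2 stuck-at-0

Evaluate each candidate on input in0=0, in1=0, in2=0:
  N2 stuck-at-0: N0=1, N1=0, N2=0 [stuck-at-0] → 0 — matches
  N2 inverted output: N0=1, N1=0, N2=1 [inverted output] → 1 — eliminated
Only N2 stuck-at-0 reproduces the observed 0.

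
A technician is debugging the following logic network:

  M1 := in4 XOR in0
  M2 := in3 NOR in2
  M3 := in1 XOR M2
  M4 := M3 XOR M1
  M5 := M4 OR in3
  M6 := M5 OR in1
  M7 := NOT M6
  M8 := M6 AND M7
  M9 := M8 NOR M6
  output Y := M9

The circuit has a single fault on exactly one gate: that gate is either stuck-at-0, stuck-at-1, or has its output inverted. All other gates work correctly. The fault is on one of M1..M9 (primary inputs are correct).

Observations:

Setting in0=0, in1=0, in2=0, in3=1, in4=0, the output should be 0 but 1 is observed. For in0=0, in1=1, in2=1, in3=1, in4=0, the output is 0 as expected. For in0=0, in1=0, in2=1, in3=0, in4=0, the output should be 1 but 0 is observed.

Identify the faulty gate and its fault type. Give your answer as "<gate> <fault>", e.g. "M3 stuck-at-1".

Fault-free values for test 1 (in0=0, in1=0, in2=0, in3=1, in4=0): M1=0, M2=0, M3=0, M4=0, M5=1, M6=1, M7=0, M8=0, M9=0, giving Y=0. Observed 1.
Test 1: faults giving observed 1 are {M5 stuck-at-0, M5 inverted output, M6 stuck-at-0, M6 inverted output, M9 stuck-at-1, M9 inverted output}.
Test 2 (in0=0, in1=1, in2=1, in3=1, in4=0): fault-free M1=0, M2=0, M3=1, M4=1, M5=1, M6=1, M7=0, M8=0, M9=0 → 0; observed 0. Eliminates M6 stuck-at-0, M6 inverted output, M9 stuck-at-1, M9 inverted output.
Test 3 (in0=0, in1=0, in2=1, in3=0, in4=0): fault-free M1=0, M2=0, M3=0, M4=0, M5=0, M6=0, M7=1, M8=0, M9=1 → 1; observed 0. Eliminates M5 stuck-at-0.
Only M5 inverted output is consistent with every test.

M5 inverted output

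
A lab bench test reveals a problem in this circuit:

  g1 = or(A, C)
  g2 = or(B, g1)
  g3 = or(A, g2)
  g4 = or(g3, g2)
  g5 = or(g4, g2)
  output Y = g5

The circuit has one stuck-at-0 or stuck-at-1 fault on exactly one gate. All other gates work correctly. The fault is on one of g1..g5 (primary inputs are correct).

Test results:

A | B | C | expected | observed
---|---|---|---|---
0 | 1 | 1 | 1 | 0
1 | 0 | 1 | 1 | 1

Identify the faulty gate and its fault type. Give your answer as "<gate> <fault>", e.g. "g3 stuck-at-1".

g2 stuck-at-0

Fault-free values for test 1 (A=0, B=1, C=1): g1=1, g2=1, g3=1, g4=1, g5=1, giving Y=1. Observed 0.
Test 1: faults giving observed 0 are {g2 stuck-at-0, g5 stuck-at-0}.
Test 2 (A=1, B=0, C=1): fault-free g1=1, g2=1, g3=1, g4=1, g5=1 → 1; observed 1. Eliminates g5 stuck-at-0.
Only g2 stuck-at-0 is consistent with every test.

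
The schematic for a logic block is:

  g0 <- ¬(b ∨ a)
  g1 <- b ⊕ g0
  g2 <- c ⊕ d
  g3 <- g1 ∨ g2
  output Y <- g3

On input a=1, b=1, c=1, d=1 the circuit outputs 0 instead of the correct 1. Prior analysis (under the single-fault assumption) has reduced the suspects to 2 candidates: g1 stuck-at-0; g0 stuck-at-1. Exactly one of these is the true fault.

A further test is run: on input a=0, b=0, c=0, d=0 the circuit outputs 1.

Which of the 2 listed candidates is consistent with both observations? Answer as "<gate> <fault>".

g0 stuck-at-1

Evaluate each candidate on input a=0, b=0, c=0, d=0:
  g1 stuck-at-0: g0=1, g1=0 [stuck-at-0], g2=0, g3=0 → 0 — eliminated
  g0 stuck-at-1: g0=1 [stuck-at-1], g1=1, g2=0, g3=1 → 1 — matches
Only g0 stuck-at-1 reproduces the observed 1.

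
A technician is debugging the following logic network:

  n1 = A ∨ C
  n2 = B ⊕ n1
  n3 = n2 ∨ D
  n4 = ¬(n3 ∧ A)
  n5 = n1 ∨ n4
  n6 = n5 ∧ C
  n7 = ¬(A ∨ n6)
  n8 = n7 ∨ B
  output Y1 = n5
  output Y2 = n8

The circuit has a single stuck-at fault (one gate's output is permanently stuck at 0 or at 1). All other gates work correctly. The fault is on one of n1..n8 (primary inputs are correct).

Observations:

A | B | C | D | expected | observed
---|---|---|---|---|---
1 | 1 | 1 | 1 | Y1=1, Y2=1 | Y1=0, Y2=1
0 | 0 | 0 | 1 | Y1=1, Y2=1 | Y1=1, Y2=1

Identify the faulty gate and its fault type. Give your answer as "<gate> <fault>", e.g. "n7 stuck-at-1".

Fault-free values for test 1 (A=1, B=1, C=1, D=1): n1=1, n2=0, n3=1, n4=0, n5=1, n6=1, n7=0, n8=1, giving Y1=1, Y2=1. Observed Y1=0, Y2=1.
Test 1: faults giving observed Y1=0, Y2=1 are {n1 stuck-at-0, n5 stuck-at-0}.
Test 2 (A=0, B=0, C=0, D=1): fault-free n1=0, n2=0, n3=1, n4=1, n5=1, n6=0, n7=1, n8=1 → Y1=1, Y2=1; observed Y1=1, Y2=1. Eliminates n5 stuck-at-0.
Only n1 stuck-at-0 is consistent with every test.

n1 stuck-at-0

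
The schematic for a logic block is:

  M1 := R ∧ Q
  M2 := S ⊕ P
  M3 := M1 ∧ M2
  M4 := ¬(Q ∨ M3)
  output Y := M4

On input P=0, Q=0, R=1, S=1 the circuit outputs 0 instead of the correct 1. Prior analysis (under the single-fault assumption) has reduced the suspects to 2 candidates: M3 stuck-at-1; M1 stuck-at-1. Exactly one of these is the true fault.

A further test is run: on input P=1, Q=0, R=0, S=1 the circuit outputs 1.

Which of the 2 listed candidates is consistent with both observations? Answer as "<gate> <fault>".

M1 stuck-at-1

Evaluate each candidate on input P=1, Q=0, R=0, S=1:
  M3 stuck-at-1: M1=0, M2=0, M3=1 [stuck-at-1], M4=0 → 0 — eliminated
  M1 stuck-at-1: M1=1 [stuck-at-1], M2=0, M3=0, M4=1 → 1 — matches
Only M1 stuck-at-1 reproduces the observed 1.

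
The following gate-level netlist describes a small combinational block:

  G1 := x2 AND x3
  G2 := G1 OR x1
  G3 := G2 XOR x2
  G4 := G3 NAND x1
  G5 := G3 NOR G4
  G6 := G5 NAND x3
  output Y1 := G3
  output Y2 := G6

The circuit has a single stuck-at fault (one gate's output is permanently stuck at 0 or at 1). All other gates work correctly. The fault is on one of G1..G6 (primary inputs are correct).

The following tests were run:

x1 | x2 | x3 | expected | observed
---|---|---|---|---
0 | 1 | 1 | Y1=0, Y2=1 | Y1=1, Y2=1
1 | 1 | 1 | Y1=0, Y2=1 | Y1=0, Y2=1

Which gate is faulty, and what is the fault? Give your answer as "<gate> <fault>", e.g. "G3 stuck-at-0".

Fault-free values for test 1 (x1=0, x2=1, x3=1): G1=1, G2=1, G3=0, G4=1, G5=0, G6=1, giving Y1=0, Y2=1. Observed Y1=1, Y2=1.
Test 1: faults giving observed Y1=1, Y2=1 are {G1 stuck-at-0, G2 stuck-at-0, G3 stuck-at-1}.
Test 2 (x1=1, x2=1, x3=1): fault-free G1=1, G2=1, G3=0, G4=1, G5=0, G6=1 → Y1=0, Y2=1; observed Y1=0, Y2=1. Eliminates G2 stuck-at-0, G3 stuck-at-1.
Only G1 stuck-at-0 is consistent with every test.

G1 stuck-at-0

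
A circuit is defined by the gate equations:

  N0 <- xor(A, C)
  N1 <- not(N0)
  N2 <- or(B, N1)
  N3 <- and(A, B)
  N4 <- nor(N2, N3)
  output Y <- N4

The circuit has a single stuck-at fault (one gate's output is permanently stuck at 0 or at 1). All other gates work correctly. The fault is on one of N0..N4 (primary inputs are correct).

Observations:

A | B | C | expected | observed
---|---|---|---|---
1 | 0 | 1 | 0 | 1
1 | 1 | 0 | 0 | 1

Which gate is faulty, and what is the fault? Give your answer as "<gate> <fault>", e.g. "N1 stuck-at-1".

N4 stuck-at-1

Fault-free values for test 1 (A=1, B=0, C=1): N0=0, N1=1, N2=1, N3=0, N4=0, giving Y=0. Observed 1.
Test 1: faults giving observed 1 are {N0 stuck-at-1, N1 stuck-at-0, N2 stuck-at-0, N4 stuck-at-1}.
Test 2 (A=1, B=1, C=0): fault-free N0=1, N1=0, N2=1, N3=1, N4=0 → 0; observed 1. Eliminates N0 stuck-at-1, N1 stuck-at-0, N2 stuck-at-0.
Only N4 stuck-at-1 is consistent with every test.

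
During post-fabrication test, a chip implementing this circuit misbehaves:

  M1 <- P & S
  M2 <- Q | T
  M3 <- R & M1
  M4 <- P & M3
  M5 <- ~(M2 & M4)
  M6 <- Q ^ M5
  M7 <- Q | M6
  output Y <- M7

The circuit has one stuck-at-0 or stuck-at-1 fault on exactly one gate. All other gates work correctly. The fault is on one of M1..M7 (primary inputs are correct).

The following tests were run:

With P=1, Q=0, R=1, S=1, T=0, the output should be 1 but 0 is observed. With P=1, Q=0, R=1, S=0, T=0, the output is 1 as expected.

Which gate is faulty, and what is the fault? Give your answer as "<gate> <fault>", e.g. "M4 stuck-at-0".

Fault-free values for test 1 (P=1, Q=0, R=1, S=1, T=0): M1=1, M2=0, M3=1, M4=1, M5=1, M6=1, M7=1, giving Y=1. Observed 0.
Test 1: faults giving observed 0 are {M2 stuck-at-1, M5 stuck-at-0, M6 stuck-at-0, M7 stuck-at-0}.
Test 2 (P=1, Q=0, R=1, S=0, T=0): fault-free M1=0, M2=0, M3=0, M4=0, M5=1, M6=1, M7=1 → 1; observed 1. Eliminates M5 stuck-at-0, M6 stuck-at-0, M7 stuck-at-0.
Only M2 stuck-at-1 is consistent with every test.

M2 stuck-at-1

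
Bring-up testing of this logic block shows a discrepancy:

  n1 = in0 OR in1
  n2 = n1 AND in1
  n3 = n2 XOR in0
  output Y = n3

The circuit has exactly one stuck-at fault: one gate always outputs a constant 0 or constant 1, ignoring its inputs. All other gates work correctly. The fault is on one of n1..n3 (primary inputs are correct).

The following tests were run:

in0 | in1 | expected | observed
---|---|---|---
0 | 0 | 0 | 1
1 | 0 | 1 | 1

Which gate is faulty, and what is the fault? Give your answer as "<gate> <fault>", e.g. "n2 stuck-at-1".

Fault-free values for test 1 (in0=0, in1=0): n1=0, n2=0, n3=0, giving Y=0. Observed 1.
Test 1: faults giving observed 1 are {n2 stuck-at-1, n3 stuck-at-1}.
Test 2 (in0=1, in1=0): fault-free n1=1, n2=0, n3=1 → 1; observed 1. Eliminates n2 stuck-at-1.
Only n3 stuck-at-1 is consistent with every test.

n3 stuck-at-1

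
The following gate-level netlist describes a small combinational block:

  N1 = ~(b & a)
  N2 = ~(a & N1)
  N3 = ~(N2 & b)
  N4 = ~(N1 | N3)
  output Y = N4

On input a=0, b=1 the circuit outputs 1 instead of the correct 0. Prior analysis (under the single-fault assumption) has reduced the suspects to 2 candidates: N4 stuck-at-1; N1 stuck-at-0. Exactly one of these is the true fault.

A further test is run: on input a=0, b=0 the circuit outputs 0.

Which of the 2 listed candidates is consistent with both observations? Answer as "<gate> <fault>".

N1 stuck-at-0

Evaluate each candidate on input a=0, b=0:
  N4 stuck-at-1: N1=1, N2=1, N3=1, N4=1 [stuck-at-1] → 1 — eliminated
  N1 stuck-at-0: N1=0 [stuck-at-0], N2=1, N3=1, N4=0 → 0 — matches
Only N1 stuck-at-0 reproduces the observed 0.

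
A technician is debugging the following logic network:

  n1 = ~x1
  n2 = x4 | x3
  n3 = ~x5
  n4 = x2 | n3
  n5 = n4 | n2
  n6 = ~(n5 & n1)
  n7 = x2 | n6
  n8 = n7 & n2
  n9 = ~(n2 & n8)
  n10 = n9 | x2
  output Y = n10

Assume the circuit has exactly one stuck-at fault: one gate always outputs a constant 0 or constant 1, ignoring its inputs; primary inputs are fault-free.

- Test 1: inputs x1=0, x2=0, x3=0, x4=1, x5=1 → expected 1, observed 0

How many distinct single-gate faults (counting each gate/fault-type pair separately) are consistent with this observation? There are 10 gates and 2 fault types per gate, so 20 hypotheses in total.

Fault-free: n1=1, n2=1, n3=0, n4=0, n5=1, n6=0, n7=0, n8=0, n9=1, n10=1 → 1. Observed 0.
  n1: stuck-at-0 ✓; others ✗
  n2: none of the 2 fault types match ✗
  n3: none of the 2 fault types match ✗
  n4: none of the 2 fault types match ✗
  n5: stuck-at-0 ✓; others ✗
  n6: stuck-at-1 ✓; others ✗
  n7: stuck-at-1 ✓; others ✗
  n8: stuck-at-1 ✓; others ✗
  n9: stuck-at-0 ✓; others ✗
  n10: stuck-at-0 ✓; others ✗
Consistent faults: {n1 stuck-at-0, n5 stuck-at-0, n6 stuck-at-1, n7 stuck-at-1, n8 stuck-at-1, n9 stuck-at-0, n10 stuck-at-0} — 7 in all.

7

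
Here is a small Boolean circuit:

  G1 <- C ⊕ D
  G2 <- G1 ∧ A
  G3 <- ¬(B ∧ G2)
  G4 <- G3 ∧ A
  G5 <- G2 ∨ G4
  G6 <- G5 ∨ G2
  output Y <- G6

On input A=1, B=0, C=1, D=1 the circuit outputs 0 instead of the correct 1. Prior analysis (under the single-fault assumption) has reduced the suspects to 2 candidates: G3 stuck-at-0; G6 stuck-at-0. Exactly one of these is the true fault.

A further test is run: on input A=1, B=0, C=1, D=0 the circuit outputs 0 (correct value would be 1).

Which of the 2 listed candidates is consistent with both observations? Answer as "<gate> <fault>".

G6 stuck-at-0

Evaluate each candidate on input A=1, B=0, C=1, D=0:
  G3 stuck-at-0: G1=1, G2=1, G3=0 [stuck-at-0], G4=0, G5=1, G6=1 → 1 — eliminated
  G6 stuck-at-0: G1=1, G2=1, G3=1, G4=1, G5=1, G6=0 [stuck-at-0] → 0 — matches
Only G6 stuck-at-0 reproduces the observed 0.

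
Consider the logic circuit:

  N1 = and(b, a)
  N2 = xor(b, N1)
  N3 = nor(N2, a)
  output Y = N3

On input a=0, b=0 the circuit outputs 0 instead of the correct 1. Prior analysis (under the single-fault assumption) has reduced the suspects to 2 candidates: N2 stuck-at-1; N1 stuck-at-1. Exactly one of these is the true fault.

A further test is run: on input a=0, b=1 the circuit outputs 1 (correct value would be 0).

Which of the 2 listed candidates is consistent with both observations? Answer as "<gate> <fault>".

N1 stuck-at-1

Evaluate each candidate on input a=0, b=1:
  N2 stuck-at-1: N1=0, N2=1 [stuck-at-1], N3=0 → 0 — eliminated
  N1 stuck-at-1: N1=1 [stuck-at-1], N2=0, N3=1 → 1 — matches
Only N1 stuck-at-1 reproduces the observed 1.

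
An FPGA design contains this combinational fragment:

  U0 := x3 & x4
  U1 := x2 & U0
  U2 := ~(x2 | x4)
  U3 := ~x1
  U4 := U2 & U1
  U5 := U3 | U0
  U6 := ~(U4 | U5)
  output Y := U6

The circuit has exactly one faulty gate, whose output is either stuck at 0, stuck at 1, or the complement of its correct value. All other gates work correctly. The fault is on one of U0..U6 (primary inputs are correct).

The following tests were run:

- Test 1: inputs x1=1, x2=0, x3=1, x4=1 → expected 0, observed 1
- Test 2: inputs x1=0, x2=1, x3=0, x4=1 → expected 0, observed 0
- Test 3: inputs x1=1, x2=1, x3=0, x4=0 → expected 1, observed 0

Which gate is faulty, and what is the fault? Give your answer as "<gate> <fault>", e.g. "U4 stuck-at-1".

U0 inverted output

Fault-free values for test 1 (x1=1, x2=0, x3=1, x4=1): U0=1, U1=0, U2=0, U3=0, U4=0, U5=1, U6=0, giving Y=0. Observed 1.
Test 1: faults giving observed 1 are {U0 stuck-at-0, U0 inverted output, U5 stuck-at-0, U5 inverted output, U6 stuck-at-1, U6 inverted output}.
Test 2 (x1=0, x2=1, x3=0, x4=1): fault-free U0=0, U1=0, U2=0, U3=1, U4=0, U5=1, U6=0 → 0; observed 0. Eliminates U5 stuck-at-0, U5 inverted output, U6 stuck-at-1, U6 inverted output.
Test 3 (x1=1, x2=1, x3=0, x4=0): fault-free U0=0, U1=0, U2=0, U3=0, U4=0, U5=0, U6=1 → 1; observed 0. Eliminates U0 stuck-at-0.
Only U0 inverted output is consistent with every test.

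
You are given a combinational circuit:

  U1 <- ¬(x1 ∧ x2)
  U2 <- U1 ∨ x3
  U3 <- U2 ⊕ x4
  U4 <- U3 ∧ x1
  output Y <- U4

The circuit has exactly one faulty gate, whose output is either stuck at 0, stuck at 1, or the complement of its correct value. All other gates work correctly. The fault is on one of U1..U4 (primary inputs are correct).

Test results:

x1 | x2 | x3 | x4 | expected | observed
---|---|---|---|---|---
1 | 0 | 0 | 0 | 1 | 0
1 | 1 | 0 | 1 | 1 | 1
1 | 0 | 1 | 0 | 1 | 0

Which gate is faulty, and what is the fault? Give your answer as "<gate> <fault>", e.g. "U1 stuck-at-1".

Fault-free values for test 1 (x1=1, x2=0, x3=0, x4=0): U1=1, U2=1, U3=1, U4=1, giving Y=1. Observed 0.
Test 1: faults giving observed 0 are {U1 stuck-at-0, U1 inverted output, U2 stuck-at-0, U2 inverted output, U3 stuck-at-0, U3 inverted output, U4 stuck-at-0, U4 inverted output}.
Test 2 (x1=1, x2=1, x3=0, x4=1): fault-free U1=0, U2=0, U3=1, U4=1 → 1; observed 1. Eliminates U1 inverted output, U2 inverted output, U3 stuck-at-0, U3 inverted output, U4 stuck-at-0, U4 inverted output.
Test 3 (x1=1, x2=0, x3=1, x4=0): fault-free U1=1, U2=1, U3=1, U4=1 → 1; observed 0. Eliminates U1 stuck-at-0.
Only U2 stuck-at-0 is consistent with every test.

U2 stuck-at-0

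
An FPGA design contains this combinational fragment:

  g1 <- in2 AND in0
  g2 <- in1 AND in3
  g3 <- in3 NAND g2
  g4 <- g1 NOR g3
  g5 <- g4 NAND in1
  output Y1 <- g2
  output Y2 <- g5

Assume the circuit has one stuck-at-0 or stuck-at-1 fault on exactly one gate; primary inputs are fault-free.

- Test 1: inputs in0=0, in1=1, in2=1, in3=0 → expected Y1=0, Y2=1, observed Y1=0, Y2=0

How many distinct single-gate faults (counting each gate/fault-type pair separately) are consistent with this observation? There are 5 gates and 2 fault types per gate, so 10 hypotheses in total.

Fault-free: g1=0, g2=0, g3=1, g4=0, g5=1 → Y1=0, Y2=1. Observed Y1=0, Y2=0.
  g1 stuck-at-0: output Y1=0, Y2=1 ✗
  g1 stuck-at-1: output Y1=0, Y2=1 ✗
  g2 stuck-at-0: output Y1=0, Y2=1 ✗
  g2 stuck-at-1: output Y1=1, Y2=1 ✗
  g3 stuck-at-0: output Y1=0, Y2=0 ✓
  g3 stuck-at-1: output Y1=0, Y2=1 ✗
  g4 stuck-at-0: output Y1=0, Y2=1 ✗
  g4 stuck-at-1: output Y1=0, Y2=0 ✓
  g5 stuck-at-0: output Y1=0, Y2=0 ✓
  g5 stuck-at-1: output Y1=0, Y2=1 ✗
Consistent faults: {g3 stuck-at-0, g4 stuck-at-1, g5 stuck-at-0} — 3 in all.

3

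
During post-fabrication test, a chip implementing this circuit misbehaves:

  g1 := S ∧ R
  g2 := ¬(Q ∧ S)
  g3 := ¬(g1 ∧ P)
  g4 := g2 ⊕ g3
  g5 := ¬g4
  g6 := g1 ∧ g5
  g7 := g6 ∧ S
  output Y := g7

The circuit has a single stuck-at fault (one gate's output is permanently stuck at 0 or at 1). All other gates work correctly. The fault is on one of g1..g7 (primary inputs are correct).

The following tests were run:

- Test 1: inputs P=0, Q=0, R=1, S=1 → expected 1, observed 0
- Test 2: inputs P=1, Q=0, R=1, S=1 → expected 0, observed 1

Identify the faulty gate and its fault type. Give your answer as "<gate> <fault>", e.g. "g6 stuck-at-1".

g2 stuck-at-0

Fault-free values for test 1 (P=0, Q=0, R=1, S=1): g1=1, g2=1, g3=1, g4=0, g5=1, g6=1, g7=1, giving Y=1. Observed 0.
Test 1: faults giving observed 0 are {g1 stuck-at-0, g2 stuck-at-0, g3 stuck-at-0, g4 stuck-at-1, g5 stuck-at-0, g6 stuck-at-0, g7 stuck-at-0}.
Test 2 (P=1, Q=0, R=1, S=1): fault-free g1=1, g2=1, g3=0, g4=1, g5=0, g6=0, g7=0 → 0; observed 1. Eliminates g1 stuck-at-0, g3 stuck-at-0, g4 stuck-at-1, g5 stuck-at-0, g6 stuck-at-0, g7 stuck-at-0.
Only g2 stuck-at-0 is consistent with every test.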